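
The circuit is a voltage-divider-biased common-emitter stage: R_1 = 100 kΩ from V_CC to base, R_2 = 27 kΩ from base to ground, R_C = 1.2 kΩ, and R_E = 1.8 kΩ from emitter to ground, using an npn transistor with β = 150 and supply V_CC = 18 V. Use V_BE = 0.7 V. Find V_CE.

V_CE ≈ 13 V

Thevenize the base divider: V_Th = V_CC·R_2/(R_1+R_2) = 18×27/127 = 3.83 V, R_Th = R_1‖R_2 = 21.3 kΩ.
Base-emitter loop: V_Th = I_B·R_Th + V_BE + (β+1)I_B·R_E, so I_B = (3.83 − 0.7) / (21.3 + 151×1.8) = 0.0107 mA.
I_C = β·I_B = 150×0.0107 = 1.6 mA, and I_E = (β+1)I_B = 1.61 mA.
V_CE = V_CC − I_C·R_C − I_E·R_E = 18 − 1.6×1.2 − 1.61×1.8 = 13.2 V.
V_CE = 13.2 V > 0.2 V confirms active-region operation.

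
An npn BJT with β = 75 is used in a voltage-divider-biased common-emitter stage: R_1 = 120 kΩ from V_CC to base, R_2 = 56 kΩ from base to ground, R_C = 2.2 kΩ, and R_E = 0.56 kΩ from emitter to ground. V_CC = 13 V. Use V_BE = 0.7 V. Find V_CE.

Thevenize the base divider: V_Th = V_CC·R_2/(R_1+R_2) = 13×56/176 = 4.14 V, R_Th = R_1‖R_2 = 38.2 kΩ.
Base-emitter loop: V_Th = I_B·R_Th + V_BE + (β+1)I_B·R_E, so I_B = (4.14 − 0.7) / (38.2 + 76×0.56) = 0.0426 mA.
I_C = β·I_B = 75×0.0426 = 3.19 mA, and I_E = (β+1)I_B = 3.23 mA.
V_CE = V_CC − I_C·R_C − I_E·R_E = 13 − 3.19×2.2 − 3.23×0.56 = 4.17 V.
V_CE = 4.17 V > 0.2 V confirms active-region operation.

V_CE ≈ 4.2 V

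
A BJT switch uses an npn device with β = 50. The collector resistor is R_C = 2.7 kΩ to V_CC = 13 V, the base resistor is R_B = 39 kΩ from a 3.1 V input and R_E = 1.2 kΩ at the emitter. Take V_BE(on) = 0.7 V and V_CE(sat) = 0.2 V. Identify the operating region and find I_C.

active; I_C ≈ 1.2 mA

Assume active. Base-emitter loop: I_B = (V_BB − V_BE)/(R_B + (β+1)R_E) = (3.1 − 0.7)/(39 + 51×1.2) = 0.024 mA.
I_C = β·I_B = 50×0.024 = 1.2 mA.
V_CE = V_CC − I_C·R_C − I_E·R_E = 13 − 1.2×2.7 − 1.22×1.2 = 8.3 V > V_CE(sat), so the active-region assumption holds.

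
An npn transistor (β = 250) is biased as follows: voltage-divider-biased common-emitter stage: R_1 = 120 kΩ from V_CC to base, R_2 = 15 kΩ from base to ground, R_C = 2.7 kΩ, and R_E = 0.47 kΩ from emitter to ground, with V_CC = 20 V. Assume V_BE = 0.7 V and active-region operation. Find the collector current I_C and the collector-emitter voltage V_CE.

I_C ≈ 2.9 mA, V_CE ≈ 11 V

Thevenize the base divider: V_Th = V_CC·R_2/(R_1+R_2) = 20×15/135 = 2.22 V, R_Th = R_1‖R_2 = 13.3 kΩ.
Base-emitter loop: V_Th = I_B·R_Th + V_BE + (β+1)I_B·R_E, so I_B = (2.22 − 0.7) / (13.3 + 251×0.47) = 0.0116 mA.
I_C = β·I_B = 250×0.0116 = 2.9 mA, and I_E = (β+1)I_B = 2.91 mA.
V_CE = V_CC − I_C·R_C − I_E·R_E = 20 − 2.9×2.7 − 2.91×0.47 = 10.8 V.
V_CE = 10.8 V > 0.2 V confirms active-region operation.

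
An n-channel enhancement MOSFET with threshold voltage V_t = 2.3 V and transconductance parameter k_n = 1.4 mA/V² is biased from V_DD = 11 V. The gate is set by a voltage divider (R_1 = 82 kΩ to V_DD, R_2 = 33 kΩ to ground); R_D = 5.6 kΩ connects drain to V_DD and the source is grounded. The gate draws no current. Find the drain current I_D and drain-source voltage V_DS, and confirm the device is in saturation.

I_D ≈ 0.51 mA, V_DS ≈ 8.1 V

V_G = V_DD·R_2/(R_1+R_2) = 11×33/115 = 3.16 V. With the source grounded, V_GS = V_G = 3.16 V.
Assume saturation: I_D = (k_n/2)(V_GS − V_t)² = (1.4/2)×(3.16 − 2.3)² = 0.7×0.857² = 0.514 mA.
V_DS = V_DD − I_D·R_D = 11 − 0.514×5.6 = 8.12 V.
Saturation requires V_DS ≥ V_GS − V_t = 0.857 V; 8.12 ≥ 0.857 ✓.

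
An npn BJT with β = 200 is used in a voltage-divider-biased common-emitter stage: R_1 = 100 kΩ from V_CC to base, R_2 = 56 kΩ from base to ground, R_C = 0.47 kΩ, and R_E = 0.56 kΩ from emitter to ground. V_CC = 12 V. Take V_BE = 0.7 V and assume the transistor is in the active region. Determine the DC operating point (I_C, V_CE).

I_C ≈ 4.9 mA, V_CE ≈ 7 V

Thevenize the base divider: V_Th = V_CC·R_2/(R_1+R_2) = 12×56/156 = 4.31 V, R_Th = R_1‖R_2 = 35.9 kΩ.
Base-emitter loop: V_Th = I_B·R_Th + V_BE + (β+1)I_B·R_E, so I_B = (4.31 − 0.7) / (35.9 + 201×0.56) = 0.0243 mA.
I_C = β·I_B = 200×0.0243 = 4.86 mA, and I_E = (β+1)I_B = 4.88 mA.
V_CE = V_CC − I_C·R_C − I_E·R_E = 12 − 4.86×0.47 − 4.88×0.56 = 6.98 V.
V_CE = 6.98 V > 0.2 V confirms active-region operation.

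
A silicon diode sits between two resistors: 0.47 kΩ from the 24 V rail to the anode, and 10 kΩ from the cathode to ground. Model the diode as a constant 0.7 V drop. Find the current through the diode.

I ≈ 2.2 mA

The two resistors are in series with the diode, so KVL gives 24 = I·0.47 + 0.7 + I·10.
I = (24 − 0.7) / (0.47 + 10) kΩ = 23.3 / 10.5 = 2.23 mA.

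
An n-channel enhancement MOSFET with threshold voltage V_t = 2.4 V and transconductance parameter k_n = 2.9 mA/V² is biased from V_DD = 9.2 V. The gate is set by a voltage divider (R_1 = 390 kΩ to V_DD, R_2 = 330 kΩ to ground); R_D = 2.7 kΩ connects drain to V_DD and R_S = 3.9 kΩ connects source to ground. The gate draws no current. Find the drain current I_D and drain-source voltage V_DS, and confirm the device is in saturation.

I_D ≈ 0.34 mA, V_DS ≈ 6.9 V

V_G = V_DD·R_2/(R_1+R_2) = 9.2×330/720 = 4.22 V.
Assume saturation: I_D = (k_n/2)(V_GS − V_t)² with V_GS = V_G − I_D·R_S = 4.22 − 3.9·I_D.
Substituting gives 22.1·I_D² − 21.5·I_D + 4.79 = 0, with roots I_D = 0.341 or 0.636 mA.
The root I_D = 0.636 mA gives V_GS = 1.74 V ≤ V_t, so take I_D = 0.341 mA.
Then V_GS = 2.89 V and V_DS = V_DD − I_D(R_D+R_S) = 9.2 − 0.341×6.6 = 6.95 V.
Saturation requires V_DS ≥ V_GS − V_t = 0.485 V; 6.95 ≥ 0.485 ✓.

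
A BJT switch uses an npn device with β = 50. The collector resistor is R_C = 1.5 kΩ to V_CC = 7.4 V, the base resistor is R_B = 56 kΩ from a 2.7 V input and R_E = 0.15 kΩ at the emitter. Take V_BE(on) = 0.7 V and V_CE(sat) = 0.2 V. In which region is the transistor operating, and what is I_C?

Assume active. Base-emitter loop: I_B = (V_BB − V_BE)/(R_B + (β+1)R_E) = (2.7 − 0.7)/(56 + 51×0.15) = 0.0314 mA.
I_C = β·I_B = 50×0.0314 = 1.57 mA.
V_CE = V_CC − I_C·R_C − I_E·R_E = 7.4 − 1.57×1.5 − 1.6×0.15 = 4.8 V > V_CE(sat), so the active-region assumption holds.

active; I_C ≈ 1.6 mA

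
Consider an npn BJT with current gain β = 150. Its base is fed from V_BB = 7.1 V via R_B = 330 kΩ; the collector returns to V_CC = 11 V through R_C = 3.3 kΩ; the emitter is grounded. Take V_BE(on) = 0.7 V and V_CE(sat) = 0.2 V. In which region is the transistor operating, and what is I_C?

Assume active. Base-emitter loop: I_B = (V_BB − V_BE)/R_B = (7.1 − 0.7)/330 = 0.0194 mA.
I_C = β·I_B = 150×0.0194 = 2.91 mA.
V_CE = V_CC − I_C·R_C = 11 − 2.91×3.3 = 1.4 V > V_CE(sat), so the active-region assumption holds.

active; I_C ≈ 2.9 mA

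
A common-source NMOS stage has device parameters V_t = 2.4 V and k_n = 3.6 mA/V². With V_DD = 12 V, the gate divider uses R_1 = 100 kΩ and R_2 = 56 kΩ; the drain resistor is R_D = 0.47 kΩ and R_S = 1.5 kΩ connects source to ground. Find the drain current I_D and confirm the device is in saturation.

I_D ≈ 0.82 mA

V_G = V_DD·R_2/(R_1+R_2) = 12×56/156 = 4.31 V.
Assume saturation: I_D = (k_n/2)(V_GS − V_t)² with V_GS = V_G − I_D·R_S = 4.31 − 1.5·I_D.
Substituting gives 4.05·I_D² − 11.3·I_D + 6.55 = 0, with roots I_D = 0.821 or 1.97 mA.
The root I_D = 1.97 mA gives V_GS = 1.35 V ≤ V_t, so take I_D = 0.821 mA.
Then V_GS = 3.08 V and V_DS = V_DD − I_D(R_D+R_S) = 12 − 0.821×1.97 = 10.4 V.
Saturation requires V_DS ≥ V_GS − V_t = 0.676 V; 10.4 ≥ 0.676 ✓.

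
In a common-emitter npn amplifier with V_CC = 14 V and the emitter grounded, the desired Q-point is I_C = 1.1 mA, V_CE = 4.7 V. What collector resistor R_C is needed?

R_C ≈ 8.5 kΩ

Collector loop: V_CC = I_C·R_C + V_CE.
R_C = (V_CC − V_CE)/I_C = (14 − 4.7)/1.1 = 8.45 kΩ.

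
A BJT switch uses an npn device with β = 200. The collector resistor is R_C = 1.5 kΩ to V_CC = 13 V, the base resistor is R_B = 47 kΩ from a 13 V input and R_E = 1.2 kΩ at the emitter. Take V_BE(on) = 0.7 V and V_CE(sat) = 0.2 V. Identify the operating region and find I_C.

Assume active: I_B = (13 − 0.7)/(47 + 201×1.2) = 0.0427 mA, I_C = β·I_B = 8.54 mA.
Then V_CE = 13 − 8.54×1.5 − 8.58×1.2 = -10.1 V < 0.2 V — the active assumption fails.
Re-solve with V_CE = 0.2 V. KCL at the emitter: V_E/R_E = (V_BB−0.7−V_E)/R_B + (V_CC−0.2−V_E)/R_C, giving V_E = 5.78 V.
I_C = (V_CC − 0.2 − V_E)/R_C = (12.8 − 5.78)/1.5 = 4.68 mA.
Check: I_B = (12.3 − 5.78)/47 = 0.139 mA, and β·I_B = 27.7 mA > I_C, confirming saturation.

saturation; I_C ≈ 4.7 mA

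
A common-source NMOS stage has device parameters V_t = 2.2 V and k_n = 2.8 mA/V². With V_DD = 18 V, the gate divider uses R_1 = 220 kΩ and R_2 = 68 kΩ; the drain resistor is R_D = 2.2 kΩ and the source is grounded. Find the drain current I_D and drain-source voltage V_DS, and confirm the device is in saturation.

V_G = V_DD·R_2/(R_1+R_2) = 18×68/288 = 4.25 V. With the source grounded, V_GS = V_G = 4.25 V.
Assume saturation: I_D = (k_n/2)(V_GS − V_t)² = (2.8/2)×(4.25 − 2.2)² = 1.4×2.05² = 5.88 mA.
V_DS = V_DD − I_D·R_D = 18 − 5.88×2.2 = 5.06 V.
Saturation requires V_DS ≥ V_GS − V_t = 2.05 V; 5.06 ≥ 2.05 ✓.

I_D ≈ 5.9 mA, V_DS ≈ 5.1 V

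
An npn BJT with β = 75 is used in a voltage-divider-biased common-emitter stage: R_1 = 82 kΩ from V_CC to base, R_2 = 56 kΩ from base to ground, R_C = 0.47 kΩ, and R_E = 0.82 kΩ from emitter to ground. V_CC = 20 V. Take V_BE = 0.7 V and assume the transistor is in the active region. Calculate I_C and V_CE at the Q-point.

I_C ≈ 5.8 mA, V_CE ≈ 12 V

Thevenize the base divider: V_Th = V_CC·R_2/(R_1+R_2) = 20×56/138 = 8.12 V, R_Th = R_1‖R_2 = 33.3 kΩ.
Base-emitter loop: V_Th = I_B·R_Th + V_BE + (β+1)I_B·R_E, so I_B = (8.12 − 0.7) / (33.3 + 76×0.82) = 0.0776 mA.
I_C = β·I_B = 75×0.0776 = 5.82 mA, and I_E = (β+1)I_B = 5.9 mA.
V_CE = V_CC − I_C·R_C − I_E·R_E = 20 − 5.82×0.47 − 5.9×0.82 = 12.4 V.
V_CE = 12.4 V > 0.2 V confirms active-region operation.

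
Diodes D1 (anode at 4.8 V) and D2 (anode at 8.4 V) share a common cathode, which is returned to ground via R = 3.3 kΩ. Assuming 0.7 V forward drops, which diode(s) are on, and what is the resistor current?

Only D2 conducts; I_R ≈ 2.3 mA

Assume both conduct. Then node N would need to be at both 4.8−0.7 = 4.1 V and 8.4−0.7 = 7.7 V, which is impossible.
Assume only D2 conducts: V_N = 8.4 − 0.7 = 7.7 V, so I_R = 7.7/3.3 = 2.33 mA.
Check D1: its anode-to-cathode voltage is 4.8 − 7.7 = -2.9 V < 0.7 V, so it is off. The assumption is consistent.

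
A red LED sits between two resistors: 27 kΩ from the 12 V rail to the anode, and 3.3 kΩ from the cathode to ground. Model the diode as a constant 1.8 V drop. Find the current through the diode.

The two resistors are in series with the diode, so KVL gives 12 = I·27 + 1.8 + I·3.3.
I = (12 − 1.8) / (27 + 3.3) kΩ = 10.2 / 30.3 = 0.337 mA.

I ≈ 0.34 mA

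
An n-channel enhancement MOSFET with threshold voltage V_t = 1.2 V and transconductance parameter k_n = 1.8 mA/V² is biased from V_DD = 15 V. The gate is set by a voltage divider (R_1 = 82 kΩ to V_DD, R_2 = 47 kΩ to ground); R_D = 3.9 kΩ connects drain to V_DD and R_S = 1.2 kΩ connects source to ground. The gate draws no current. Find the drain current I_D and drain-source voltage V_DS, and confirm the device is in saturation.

I_D ≈ 2.2 mA, V_DS ≈ 3.6 V

V_G = V_DD·R_2/(R_1+R_2) = 15×47/129 = 5.47 V.
Assume saturation: I_D = (k_n/2)(V_GS − V_t)² with V_GS = V_G − I_D·R_S = 5.47 − 1.2·I_D.
Substituting gives 1.3·I_D² − 10.2·I_D + 16.4 = 0, with roots I_D = 2.24 or 5.64 mA.
The root I_D = 5.64 mA gives V_GS = -1.3 V ≤ V_t, so take I_D = 2.24 mA.
Then V_GS = 2.78 V and V_DS = V_DD − I_D(R_D+R_S) = 15 − 2.24×5.1 = 3.58 V.
Saturation requires V_DS ≥ V_GS − V_t = 1.58 V; 3.58 ≥ 1.58 ✓.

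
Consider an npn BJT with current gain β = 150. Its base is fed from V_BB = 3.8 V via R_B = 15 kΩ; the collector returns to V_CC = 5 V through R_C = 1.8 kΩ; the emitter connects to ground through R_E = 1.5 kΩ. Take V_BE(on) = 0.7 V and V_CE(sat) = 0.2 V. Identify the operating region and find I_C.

Assume active: I_B = (3.8 − 0.7)/(15 + 151×1.5) = 0.0128 mA, I_C = β·I_B = 1.93 mA.
Then V_CE = 5 − 1.93×1.8 − 1.94×1.5 = -1.37 V < 0.2 V — the active assumption fails.
Re-solve with V_CE = 0.2 V. KCL at the emitter: V_E/R_E = (V_BB−0.7−V_E)/R_B + (V_CC−0.2−V_E)/R_C, giving V_E = 2.23 V.
I_C = (V_CC − 0.2 − V_E)/R_C = (4.8 − 2.23)/1.8 = 1.43 mA.
Check: I_B = (3.1 − 2.23)/15 = 0.058 mA, and β·I_B = 8.71 mA > I_C, confirming saturation.

saturation; I_C ≈ 1.4 mA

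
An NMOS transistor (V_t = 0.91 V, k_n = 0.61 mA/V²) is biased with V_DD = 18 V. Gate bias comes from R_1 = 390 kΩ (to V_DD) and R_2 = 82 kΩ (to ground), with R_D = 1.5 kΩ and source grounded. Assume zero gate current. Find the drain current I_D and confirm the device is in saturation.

V_G = V_DD·R_2/(R_1+R_2) = 18×82/472 = 3.13 V. With the source grounded, V_GS = V_G = 3.13 V.
Assume saturation: I_D = (k_n/2)(V_GS − V_t)² = (0.61/2)×(3.13 − 0.91)² = 0.305×2.22² = 1.5 mA.
V_DS = V_DD − I_D·R_D = 18 − 1.5×1.5 = 15.8 V.
Saturation requires V_DS ≥ V_GS − V_t = 2.22 V; 15.8 ≥ 2.22 ✓.

I_D ≈ 1.5 mA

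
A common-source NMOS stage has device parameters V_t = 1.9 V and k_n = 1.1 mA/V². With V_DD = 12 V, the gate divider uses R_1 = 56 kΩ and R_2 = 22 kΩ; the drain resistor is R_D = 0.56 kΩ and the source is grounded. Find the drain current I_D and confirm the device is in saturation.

I_D ≈ 1.2 mA

V_G = V_DD·R_2/(R_1+R_2) = 12×22/78 = 3.38 V. With the source grounded, V_GS = V_G = 3.38 V.
Assume saturation: I_D = (k_n/2)(V_GS − V_t)² = (1.1/2)×(3.38 − 1.9)² = 0.55×1.48² = 1.21 mA.
V_DS = V_DD − I_D·R_D = 12 − 1.21×0.56 = 11.3 V.
Saturation requires V_DS ≥ V_GS − V_t = 1.48 V; 11.3 ≥ 1.48 ✓.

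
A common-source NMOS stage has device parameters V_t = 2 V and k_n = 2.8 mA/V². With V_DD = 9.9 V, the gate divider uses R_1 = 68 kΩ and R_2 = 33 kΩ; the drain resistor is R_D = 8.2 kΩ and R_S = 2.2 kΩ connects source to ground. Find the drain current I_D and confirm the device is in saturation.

V_G = V_DD·R_2/(R_1+R_2) = 9.9×33/101 = 3.23 V.
Assume saturation: I_D = (k_n/2)(V_GS − V_t)² with V_GS = V_G − I_D·R_S = 3.23 − 2.2·I_D.
Substituting gives 6.78·I_D² − 8.61·I_D + 2.13 = 0, with roots I_D = 0.338 or 0.932 mA.
The root I_D = 0.932 mA gives V_GS = 1.18 V ≤ V_t, so take I_D = 0.338 mA.
Then V_GS = 2.49 V and V_DS = V_DD − I_D(R_D+R_S) = 9.9 − 0.338×10.4 = 6.39 V.
Saturation requires V_DS ≥ V_GS − V_t = 0.491 V; 6.39 ≥ 0.491 ✓.

I_D ≈ 0.34 mA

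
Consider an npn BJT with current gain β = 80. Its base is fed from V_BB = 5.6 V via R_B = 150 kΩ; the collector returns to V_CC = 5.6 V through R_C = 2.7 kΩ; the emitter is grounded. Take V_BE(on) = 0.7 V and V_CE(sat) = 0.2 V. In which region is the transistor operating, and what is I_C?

Assume active: I_B = (5.6 − 0.7)/150 = 0.0327 mA, giving I_C = β·I_B = 2.61 mA.
But then V_CE = 5.6 − 2.61×2.7 = -1.46 V < V_CE(sat) = 0.2 V — impossible in the active region.
So the transistor is saturated. With V_CE = 0.2 V, I_C = (V_CC − 0.2)/R_C = 5.4/2.7 = 2 mA.
Check: β·I_B = 2.61 mA > I_C = 2 mA, confirming saturation.

saturation; I_C ≈ 2 mA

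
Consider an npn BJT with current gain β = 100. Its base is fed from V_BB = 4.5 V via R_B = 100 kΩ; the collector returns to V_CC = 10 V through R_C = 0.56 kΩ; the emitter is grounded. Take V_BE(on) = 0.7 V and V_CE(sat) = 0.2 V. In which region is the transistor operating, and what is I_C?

Assume active. Base-emitter loop: I_B = (V_BB − V_BE)/R_B = (4.5 − 0.7)/100 = 0.038 mA.
I_C = β·I_B = 100×0.038 = 3.8 mA.
V_CE = V_CC − I_C·R_C = 10 − 3.8×0.56 = 7.87 V > V_CE(sat), so the active-region assumption holds.

active; I_C ≈ 3.8 mA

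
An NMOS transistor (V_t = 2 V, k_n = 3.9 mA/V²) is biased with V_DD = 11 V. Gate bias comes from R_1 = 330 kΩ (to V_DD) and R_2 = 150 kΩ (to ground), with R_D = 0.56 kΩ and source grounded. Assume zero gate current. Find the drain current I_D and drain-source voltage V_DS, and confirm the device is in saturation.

I_D ≈ 4 mA, V_DS ≈ 8.7 V

V_G = V_DD·R_2/(R_1+R_2) = 11×150/480 = 3.44 V. With the source grounded, V_GS = V_G = 3.44 V.
Assume saturation: I_D = (k_n/2)(V_GS − V_t)² = (3.9/2)×(3.44 − 2)² = 1.95×1.44² = 4.03 mA.
V_DS = V_DD − I_D·R_D = 11 − 4.03×0.56 = 8.74 V.
Saturation requires V_DS ≥ V_GS − V_t = 1.44 V; 8.74 ≥ 1.44 ✓.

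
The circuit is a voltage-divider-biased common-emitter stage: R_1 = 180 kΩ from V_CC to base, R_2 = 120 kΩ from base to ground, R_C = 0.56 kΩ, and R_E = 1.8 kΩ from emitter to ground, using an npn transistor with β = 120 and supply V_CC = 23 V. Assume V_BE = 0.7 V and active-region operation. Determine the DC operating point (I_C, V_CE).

I_C ≈ 3.5 mA, V_CE ≈ 15 V

Thevenize the base divider: V_Th = V_CC·R_2/(R_1+R_2) = 23×120/300 = 9.2 V, R_Th = R_1‖R_2 = 72 kΩ.
Base-emitter loop: V_Th = I_B·R_Th + V_BE + (β+1)I_B·R_E, so I_B = (9.2 − 0.7) / (72 + 121×1.8) = 0.0293 mA.
I_C = β·I_B = 120×0.0293 = 3.52 mA, and I_E = (β+1)I_B = 3.55 mA.
V_CE = V_CC − I_C·R_C − I_E·R_E = 23 − 3.52×0.56 − 3.55×1.8 = 14.6 V.
V_CE = 14.6 V > 0.2 V confirms active-region operation.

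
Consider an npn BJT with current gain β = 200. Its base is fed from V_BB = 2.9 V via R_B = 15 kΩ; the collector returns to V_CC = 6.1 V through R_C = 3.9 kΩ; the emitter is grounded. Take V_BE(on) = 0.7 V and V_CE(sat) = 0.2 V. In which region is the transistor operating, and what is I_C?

saturation; I_C ≈ 1.5 mA

Assume active: I_B = (2.9 − 0.7)/15 = 0.147 mA, giving I_C = β·I_B = 29.3 mA.
But then V_CE = 6.1 − 29.3×3.9 = -108 V < V_CE(sat) = 0.2 V — impossible in the active region.
So the transistor is saturated. With V_CE = 0.2 V, I_C = (V_CC − 0.2)/R_C = 5.9/3.9 = 1.51 mA.
Check: β·I_B = 29.3 mA > I_C = 1.51 mA, confirming saturation.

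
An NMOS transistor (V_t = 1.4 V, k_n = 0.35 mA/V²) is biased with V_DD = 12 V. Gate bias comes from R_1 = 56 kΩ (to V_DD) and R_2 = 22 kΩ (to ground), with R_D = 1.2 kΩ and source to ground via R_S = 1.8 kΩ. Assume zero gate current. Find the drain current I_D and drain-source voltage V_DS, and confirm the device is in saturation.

I_D ≈ 0.33 mA, V_DS ≈ 11 V

V_G = V_DD·R_2/(R_1+R_2) = 12×22/78 = 3.38 V.
Assume saturation: I_D = (k_n/2)(V_GS − V_t)² with V_GS = V_G − I_D·R_S = 3.38 − 1.8·I_D.
Substituting gives 0.567·I_D² − 2.25·I_D + 0.689 = 0, with roots I_D = 0.334 or 3.63 mA.
The root I_D = 3.63 mA gives V_GS = -3.16 V ≤ V_t, so take I_D = 0.334 mA.
Then V_GS = 2.78 V and V_DS = V_DD − I_D(R_D+R_S) = 12 − 0.334×3 = 11 V.
Saturation requires V_DS ≥ V_GS − V_t = 1.38 V; 11 ≥ 1.38 ✓.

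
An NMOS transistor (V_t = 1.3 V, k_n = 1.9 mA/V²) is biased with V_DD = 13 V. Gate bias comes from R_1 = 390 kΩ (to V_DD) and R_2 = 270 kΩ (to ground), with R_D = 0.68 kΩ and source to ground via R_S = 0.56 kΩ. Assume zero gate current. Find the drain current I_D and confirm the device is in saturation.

V_G = V_DD·R_2/(R_1+R_2) = 13×270/660 = 5.32 V.
Assume saturation: I_D = (k_n/2)(V_GS − V_t)² with V_GS = V_G − I_D·R_S = 5.32 − 0.56·I_D.
Substituting gives 0.298·I_D² − 5.28·I_D + 15.3 = 0, with roots I_D = 3.67 or 14 mA.
The root I_D = 14 mA gives V_GS = -2.54 V ≤ V_t, so take I_D = 3.67 mA.
Then V_GS = 3.26 V and V_DS = V_DD − I_D(R_D+R_S) = 13 − 3.67×1.24 = 8.45 V.
Saturation requires V_DS ≥ V_GS − V_t = 1.96 V; 8.45 ≥ 1.96 ✓.

I_D ≈ 3.7 mA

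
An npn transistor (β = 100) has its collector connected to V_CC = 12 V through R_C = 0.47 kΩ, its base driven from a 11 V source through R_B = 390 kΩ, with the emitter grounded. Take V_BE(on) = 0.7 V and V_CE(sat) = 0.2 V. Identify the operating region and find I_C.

active; I_C ≈ 2.6 mA

Assume active. Base-emitter loop: I_B = (V_BB − V_BE)/R_B = (11 − 0.7)/390 = 0.0264 mA.
I_C = β·I_B = 100×0.0264 = 2.64 mA.
V_CE = V_CC − I_C·R_C = 12 − 2.64×0.47 = 10.8 V > V_CE(sat), so the active-region assumption holds.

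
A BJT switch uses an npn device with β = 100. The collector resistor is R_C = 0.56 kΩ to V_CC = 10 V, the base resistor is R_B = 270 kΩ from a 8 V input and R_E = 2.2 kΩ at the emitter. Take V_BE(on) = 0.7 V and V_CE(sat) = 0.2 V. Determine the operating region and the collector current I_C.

active; I_C ≈ 1.5 mA

Assume active. Base-emitter loop: I_B = (V_BB − V_BE)/(R_B + (β+1)R_E) = (8 − 0.7)/(270 + 101×2.2) = 0.0148 mA.
I_C = β·I_B = 100×0.0148 = 1.48 mA.
V_CE = V_CC − I_C·R_C − I_E·R_E = 10 − 1.48×0.56 − 1.5×2.2 = 5.87 V > V_CE(sat), so the active-region assumption holds.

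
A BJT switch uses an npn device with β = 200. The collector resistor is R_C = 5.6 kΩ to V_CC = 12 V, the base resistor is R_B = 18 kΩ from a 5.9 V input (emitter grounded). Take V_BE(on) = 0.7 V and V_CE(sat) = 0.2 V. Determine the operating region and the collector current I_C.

Assume active: I_B = (5.9 − 0.7)/18 = 0.289 mA, giving I_C = β·I_B = 57.8 mA.
But then V_CE = 12 − 57.8×5.6 = -312 V < V_CE(sat) = 0.2 V — impossible in the active region.
So the transistor is saturated. With V_CE = 0.2 V, I_C = (V_CC − 0.2)/R_C = 11.8/5.6 = 2.11 mA.
Check: β·I_B = 57.8 mA > I_C = 2.11 mA, confirming saturation.

saturation; I_C ≈ 2.1 mA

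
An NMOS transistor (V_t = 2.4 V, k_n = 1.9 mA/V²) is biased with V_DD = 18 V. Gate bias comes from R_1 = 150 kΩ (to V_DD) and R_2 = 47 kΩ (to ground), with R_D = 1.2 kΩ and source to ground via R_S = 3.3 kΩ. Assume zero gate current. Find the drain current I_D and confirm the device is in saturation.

V_G = V_DD·R_2/(R_1+R_2) = 18×47/197 = 4.29 V.
Assume saturation: I_D = (k_n/2)(V_GS − V_t)² with V_GS = V_G − I_D·R_S = 4.29 − 3.3·I_D.
Substituting gives 10.3·I_D² − 12.9·I_D + 3.41 = 0, with roots I_D = 0.382 or 0.863 mA.
The root I_D = 0.863 mA gives V_GS = 1.45 V ≤ V_t, so take I_D = 0.382 mA.
Then V_GS = 3.03 V and V_DS = V_DD − I_D(R_D+R_S) = 18 − 0.382×4.5 = 16.3 V.
Saturation requires V_DS ≥ V_GS − V_t = 0.634 V; 16.3 ≥ 0.634 ✓.

I_D ≈ 0.38 mA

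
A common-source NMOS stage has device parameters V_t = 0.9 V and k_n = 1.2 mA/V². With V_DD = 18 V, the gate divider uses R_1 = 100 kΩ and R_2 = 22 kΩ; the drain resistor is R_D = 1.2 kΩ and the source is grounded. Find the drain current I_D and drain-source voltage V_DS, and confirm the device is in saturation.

I_D ≈ 3.3 mA, V_DS ≈ 14 V

V_G = V_DD·R_2/(R_1+R_2) = 18×22/122 = 3.25 V. With the source grounded, V_GS = V_G = 3.25 V.
Assume saturation: I_D = (k_n/2)(V_GS − V_t)² = (1.2/2)×(3.25 − 0.9)² = 0.6×2.35² = 3.3 mA.
V_DS = V_DD − I_D·R_D = 18 − 3.3×1.2 = 14 V.
Saturation requires V_DS ≥ V_GS − V_t = 2.35 V; 14 ≥ 2.35 ✓.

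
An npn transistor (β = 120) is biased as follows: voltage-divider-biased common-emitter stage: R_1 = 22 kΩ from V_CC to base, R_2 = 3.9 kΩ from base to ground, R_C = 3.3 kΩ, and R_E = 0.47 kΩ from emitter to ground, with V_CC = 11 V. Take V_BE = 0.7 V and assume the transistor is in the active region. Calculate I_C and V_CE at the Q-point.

I_C ≈ 1.9 mA, V_CE ≈ 3.8 V

Thevenize the base divider: V_Th = V_CC·R_2/(R_1+R_2) = 11×3.9/25.9 = 1.66 V, R_Th = R_1‖R_2 = 3.31 kΩ.
Base-emitter loop: V_Th = I_B·R_Th + V_BE + (β+1)I_B·R_E, so I_B = (1.66 − 0.7) / (3.31 + 121×0.47) = 0.0159 mA.
I_C = β·I_B = 120×0.0159 = 1.91 mA, and I_E = (β+1)I_B = 1.92 mA.
V_CE = V_CC − I_C·R_C − I_E·R_E = 11 − 1.91×3.3 − 1.92×0.47 = 3.8 V.
V_CE = 3.8 V > 0.2 V confirms active-region operation.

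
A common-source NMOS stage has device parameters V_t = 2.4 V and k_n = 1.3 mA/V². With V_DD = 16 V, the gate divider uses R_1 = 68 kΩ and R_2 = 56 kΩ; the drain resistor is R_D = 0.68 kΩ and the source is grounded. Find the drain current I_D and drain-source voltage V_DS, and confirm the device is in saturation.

V_G = V_DD·R_2/(R_1+R_2) = 16×56/124 = 7.23 V. With the source grounded, V_GS = V_G = 7.23 V.
Assume saturation: I_D = (k_n/2)(V_GS − V_t)² = (1.3/2)×(7.23 − 2.4)² = 0.65×4.83² = 15.1 mA.
V_DS = V_DD − I_D·R_D = 16 − 15.1×0.68 = 5.71 V.
Saturation requires V_DS ≥ V_GS − V_t = 4.83 V; 5.71 ≥ 4.83 ✓.

I_D ≈ 15 mA, V_DS ≈ 5.7 V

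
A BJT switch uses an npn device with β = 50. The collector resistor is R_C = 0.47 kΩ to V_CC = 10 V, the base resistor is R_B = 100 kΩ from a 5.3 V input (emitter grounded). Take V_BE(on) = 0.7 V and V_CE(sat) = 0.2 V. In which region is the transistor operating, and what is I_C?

Assume active. Base-emitter loop: I_B = (V_BB − V_BE)/R_B = (5.3 − 0.7)/100 = 0.046 mA.
I_C = β·I_B = 50×0.046 = 2.3 mA.
V_CE = V_CC − I_C·R_C = 10 − 2.3×0.47 = 8.92 V > V_CE(sat), so the active-region assumption holds.

active; I_C ≈ 2.3 mA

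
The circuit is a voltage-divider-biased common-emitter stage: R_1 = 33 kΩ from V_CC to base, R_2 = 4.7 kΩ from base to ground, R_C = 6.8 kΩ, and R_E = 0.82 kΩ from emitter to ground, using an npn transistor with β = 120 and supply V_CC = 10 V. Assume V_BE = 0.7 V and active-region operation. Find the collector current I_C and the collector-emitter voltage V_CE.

Thevenize the base divider: V_Th = V_CC·R_2/(R_1+R_2) = 10×4.7/37.7 = 1.25 V, R_Th = R_1‖R_2 = 4.11 kΩ.
Base-emitter loop: V_Th = I_B·R_Th + V_BE + (β+1)I_B·R_E, so I_B = (1.25 − 0.7) / (4.11 + 121×0.82) = 0.00529 mA.
I_C = β·I_B = 120×0.00529 = 0.635 mA, and I_E = (β+1)I_B = 0.64 mA.
V_CE = V_CC − I_C·R_C − I_E·R_E = 10 − 0.635×6.8 − 0.64×0.82 = 5.16 V.
V_CE = 5.16 V > 0.2 V confirms active-region operation.

I_C ≈ 0.63 mA, V_CE ≈ 5.2 V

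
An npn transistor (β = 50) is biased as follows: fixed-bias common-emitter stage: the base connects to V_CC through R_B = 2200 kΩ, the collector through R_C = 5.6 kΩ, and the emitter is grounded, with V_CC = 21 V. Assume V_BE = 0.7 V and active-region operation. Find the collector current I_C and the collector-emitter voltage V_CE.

I_C ≈ 0.46 mA, V_CE ≈ 18 V

Base loop: V_CC = I_B·R_B + V_BE, so I_B = (21 − 0.7)/2200 kΩ = 0.00923 mA.
In the active region I_C = β·I_B = 50 × 0.00923 = 0.461 mA.
Collector loop: V_CE = V_CC − I_C·R_C = 21 − 0.461×5.6 = 18.4 V.
Since V_CE = 18.4 V > V_CE(sat) ≈ 0.2 V, the transistor is in the active region as assumed.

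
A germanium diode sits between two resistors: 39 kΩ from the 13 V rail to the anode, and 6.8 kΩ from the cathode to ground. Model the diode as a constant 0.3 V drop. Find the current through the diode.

The two resistors are in series with the diode, so KVL gives 13 = I·39 + 0.3 + I·6.8.
I = (13 − 0.3) / (39 + 6.8) kΩ = 12.7 / 45.8 = 0.277 mA.

I ≈ 0.28 mA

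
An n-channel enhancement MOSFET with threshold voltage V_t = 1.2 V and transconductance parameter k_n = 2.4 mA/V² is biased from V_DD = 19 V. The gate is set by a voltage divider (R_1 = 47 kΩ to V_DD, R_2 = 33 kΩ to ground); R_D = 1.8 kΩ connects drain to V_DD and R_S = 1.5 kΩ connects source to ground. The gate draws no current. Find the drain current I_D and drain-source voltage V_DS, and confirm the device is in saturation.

I_D ≈ 3.3 mA, V_DS ≈ 8.1 V

V_G = V_DD·R_2/(R_1+R_2) = 19×33/80 = 7.84 V.
Assume saturation: I_D = (k_n/2)(V_GS − V_t)² with V_GS = V_G − I_D·R_S = 7.84 − 1.5·I_D.
Substituting gives 2.7·I_D² − 24.9·I_D + 52.9 = 0, with roots I_D = 3.32 or 5.9 mA.
The root I_D = 5.9 mA gives V_GS = -1.02 V ≤ V_t, so take I_D = 3.32 mA.
Then V_GS = 2.86 V and V_DS = V_DD − I_D(R_D+R_S) = 19 − 3.32×3.3 = 8.05 V.
Saturation requires V_DS ≥ V_GS − V_t = 1.66 V; 8.05 ≥ 1.66 ✓.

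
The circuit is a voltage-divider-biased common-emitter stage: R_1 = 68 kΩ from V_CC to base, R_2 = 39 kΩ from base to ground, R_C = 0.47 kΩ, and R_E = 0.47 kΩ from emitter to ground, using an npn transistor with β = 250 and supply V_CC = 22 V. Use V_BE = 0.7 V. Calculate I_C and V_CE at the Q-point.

Thevenize the base divider: V_Th = V_CC·R_2/(R_1+R_2) = 22×39/107 = 8.02 V, R_Th = R_1‖R_2 = 24.8 kΩ.
Base-emitter loop: V_Th = I_B·R_Th + V_BE + (β+1)I_B·R_E, so I_B = (8.02 − 0.7) / (24.8 + 251×0.47) = 0.0513 mA.
I_C = β·I_B = 250×0.0513 = 12.8 mA, and I_E = (β+1)I_B = 12.9 mA.
V_CE = V_CC − I_C·R_C − I_E·R_E = 22 − 12.8×0.47 − 12.9×0.47 = 9.93 V.
V_CE = 9.93 V > 0.2 V confirms active-region operation.

I_C ≈ 13 mA, V_CE ≈ 9.9 V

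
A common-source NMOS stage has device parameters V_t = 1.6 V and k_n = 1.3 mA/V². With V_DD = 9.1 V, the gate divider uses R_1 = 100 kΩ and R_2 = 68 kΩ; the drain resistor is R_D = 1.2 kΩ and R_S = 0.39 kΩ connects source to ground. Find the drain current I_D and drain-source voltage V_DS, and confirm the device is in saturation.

V_G = V_DD·R_2/(R_1+R_2) = 9.1×68/168 = 3.68 V.
Assume saturation: I_D = (k_n/2)(V_GS − V_t)² with V_GS = V_G − I_D·R_S = 3.68 − 0.39·I_D.
Substituting gives 0.0989·I_D² − 2.06·I_D + 2.82 = 0, with roots I_D = 1.48 or 19.3 mA.
The root I_D = 19.3 mA gives V_GS = -3.85 V ≤ V_t, so take I_D = 1.48 mA.
Then V_GS = 3.11 V and V_DS = V_DD − I_D(R_D+R_S) = 9.1 − 1.48×1.59 = 6.75 V.
Saturation requires V_DS ≥ V_GS − V_t = 1.51 V; 6.75 ≥ 1.51 ✓.

I_D ≈ 1.5 mA, V_DS ≈ 6.8 V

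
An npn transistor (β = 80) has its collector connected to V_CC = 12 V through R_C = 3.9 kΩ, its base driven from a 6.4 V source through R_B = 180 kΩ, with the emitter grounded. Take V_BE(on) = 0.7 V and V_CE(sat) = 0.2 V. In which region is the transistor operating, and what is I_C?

Assume active. Base-emitter loop: I_B = (V_BB − V_BE)/R_B = (6.4 − 0.7)/180 = 0.0317 mA.
I_C = β·I_B = 80×0.0317 = 2.53 mA.
V_CE = V_CC − I_C·R_C = 12 − 2.53×3.9 = 2.12 V > V_CE(sat), so the active-region assumption holds.

active; I_C ≈ 2.5 mA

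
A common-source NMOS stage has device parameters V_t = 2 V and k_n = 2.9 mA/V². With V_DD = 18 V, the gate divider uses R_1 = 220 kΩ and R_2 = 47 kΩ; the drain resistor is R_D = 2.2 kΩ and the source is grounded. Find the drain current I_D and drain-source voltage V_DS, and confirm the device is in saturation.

V_G = V_DD·R_2/(R_1+R_2) = 18×47/267 = 3.17 V. With the source grounded, V_GS = V_G = 3.17 V.
Assume saturation: I_D = (k_n/2)(V_GS − V_t)² = (2.9/2)×(3.17 − 2)² = 1.45×1.17² = 1.98 mA.
V_DS = V_DD − I_D·R_D = 18 − 1.98×2.2 = 13.6 V.
Saturation requires V_DS ≥ V_GS − V_t = 1.17 V; 13.6 ≥ 1.17 ✓.

I_D ≈ 2 mA, V_DS ≈ 14 V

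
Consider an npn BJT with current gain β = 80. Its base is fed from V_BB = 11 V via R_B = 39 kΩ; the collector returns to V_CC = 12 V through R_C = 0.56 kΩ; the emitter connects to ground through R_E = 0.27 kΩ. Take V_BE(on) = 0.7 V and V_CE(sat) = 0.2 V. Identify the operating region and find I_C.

active; I_C ≈ 14 mA

Assume active. Base-emitter loop: I_B = (V_BB − V_BE)/(R_B + (β+1)R_E) = (11 − 0.7)/(39 + 81×0.27) = 0.169 mA.
I_C = β·I_B = 80×0.169 = 13.5 mA.
V_CE = V_CC − I_C·R_C − I_E·R_E = 12 − 13.5×0.56 − 13.7×0.27 = 0.719 V > V_CE(sat), so the active-region assumption holds.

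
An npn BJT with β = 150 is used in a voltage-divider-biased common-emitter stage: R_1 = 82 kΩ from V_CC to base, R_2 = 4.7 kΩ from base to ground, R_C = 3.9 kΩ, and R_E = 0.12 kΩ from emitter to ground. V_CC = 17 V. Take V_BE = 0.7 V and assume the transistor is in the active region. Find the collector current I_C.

Thevenize the base divider: V_Th = V_CC·R_2/(R_1+R_2) = 17×4.7/86.7 = 0.922 V, R_Th = R_1‖R_2 = 4.45 kΩ.
Base-emitter loop: V_Th = I_B·R_Th + V_BE + (β+1)I_B·R_E, so I_B = (0.922 − 0.7) / (4.45 + 151×0.12) = 0.00982 mA.
I_C = β·I_B = 150×0.00982 = 1.47 mA, and I_E = (β+1)I_B = 1.48 mA.
V_CE = V_CC − I_C·R_C − I_E·R_E = 17 − 1.47×3.9 − 1.48×0.12 = 11.1 V.
V_CE = 11.1 V > 0.2 V confirms active-region operation.

I_C ≈ 1.5 mA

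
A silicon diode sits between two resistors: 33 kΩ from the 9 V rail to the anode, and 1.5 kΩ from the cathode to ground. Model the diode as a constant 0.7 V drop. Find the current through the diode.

The two resistors are in series with the diode, so KVL gives 9 = I·33 + 0.7 + I·1.5.
I = (9 − 0.7) / (33 + 1.5) kΩ = 8.3 / 34.5 = 0.241 mA.

I ≈ 0.24 mA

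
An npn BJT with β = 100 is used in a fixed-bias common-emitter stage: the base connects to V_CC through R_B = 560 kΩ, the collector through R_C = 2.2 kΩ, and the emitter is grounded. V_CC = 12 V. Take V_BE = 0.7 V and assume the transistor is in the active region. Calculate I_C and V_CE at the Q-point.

Base loop: V_CC = I_B·R_B + V_BE, so I_B = (12 − 0.7)/560 kΩ = 0.0202 mA.
In the active region I_C = β·I_B = 100 × 0.0202 = 2.02 mA.
Collector loop: V_CE = V_CC − I_C·R_C = 12 − 2.02×2.2 = 7.56 V.
Since V_CE = 7.56 V > V_CE(sat) ≈ 0.2 V, the transistor is in the active region as assumed.

I_C ≈ 2 mA, V_CE ≈ 7.6 V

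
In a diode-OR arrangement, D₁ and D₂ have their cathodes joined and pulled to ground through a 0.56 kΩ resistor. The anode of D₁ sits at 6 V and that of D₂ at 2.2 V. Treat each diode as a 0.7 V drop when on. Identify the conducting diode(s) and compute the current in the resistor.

Assume both conduct. Then node N would need to be at both 6−0.7 = 5.3 V and 2.2−0.7 = 1.5 V, which is impossible.
Assume only D₁ conducts: V_N = 6 − 0.7 = 5.3 V, so I_R = 5.3/0.56 = 9.46 mA.
Check D₂: its anode-to-cathode voltage is 2.2 − 5.3 = -3.1 V < 0.7 V, so it is off. The assumption is consistent.

Only D₁ conducts; I_R ≈ 9.5 mA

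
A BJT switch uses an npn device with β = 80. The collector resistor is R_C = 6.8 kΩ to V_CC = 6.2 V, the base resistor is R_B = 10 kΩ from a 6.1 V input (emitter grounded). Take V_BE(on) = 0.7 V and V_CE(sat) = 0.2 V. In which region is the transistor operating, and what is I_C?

Assume active: I_B = (6.1 − 0.7)/10 = 0.54 mA, giving I_C = β·I_B = 43.2 mA.
But then V_CE = 6.2 − 43.2×6.8 = -288 V < V_CE(sat) = 0.2 V — impossible in the active region.
So the transistor is saturated. With V_CE = 0.2 V, I_C = (V_CC − 0.2)/R_C = 6/6.8 = 0.882 mA.
Check: β·I_B = 43.2 mA > I_C = 0.882 mA, confirming saturation.

saturation; I_C ≈ 0.88 mA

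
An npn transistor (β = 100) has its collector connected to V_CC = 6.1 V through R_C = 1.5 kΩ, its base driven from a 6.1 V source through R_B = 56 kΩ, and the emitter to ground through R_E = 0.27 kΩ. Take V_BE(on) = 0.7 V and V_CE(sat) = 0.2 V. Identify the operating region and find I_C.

saturation; I_C ≈ 3.3 mA

Assume active: I_B = (6.1 − 0.7)/(56 + 101×0.27) = 0.0648 mA, I_C = β·I_B = 6.48 mA.
Then V_CE = 6.1 − 6.48×1.5 − 6.55×0.27 = -5.4 V < 0.2 V — the active assumption fails.
Re-solve with V_CE = 0.2 V. KCL at the emitter: V_E/R_E = (V_BB−0.7−V_E)/R_B + (V_CC−0.2−V_E)/R_C, giving V_E = 0.918 V.
I_C = (V_CC − 0.2 − V_E)/R_C = (5.9 − 0.918)/1.5 = 3.32 mA.
Check: I_B = (5.4 − 0.918)/56 = 0.08 mA, and β·I_B = 8 mA > I_C, confirming saturation.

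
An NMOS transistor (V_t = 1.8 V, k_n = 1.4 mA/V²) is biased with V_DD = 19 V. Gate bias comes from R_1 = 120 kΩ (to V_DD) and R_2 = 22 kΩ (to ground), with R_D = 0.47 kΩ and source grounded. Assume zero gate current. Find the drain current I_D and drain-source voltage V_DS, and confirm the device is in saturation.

I_D ≈ 0.92 mA, V_DS ≈ 19 V

V_G = V_DD·R_2/(R_1+R_2) = 19×22/142 = 2.94 V. With the source grounded, V_GS = V_G = 2.94 V.
Assume saturation: I_D = (k_n/2)(V_GS − V_t)² = (1.4/2)×(2.94 − 1.8)² = 0.7×1.14² = 0.916 mA.
V_DS = V_DD − I_D·R_D = 19 − 0.916×0.47 = 18.6 V.
Saturation requires V_DS ≥ V_GS − V_t = 1.14 V; 18.6 ≥ 1.14 ✓.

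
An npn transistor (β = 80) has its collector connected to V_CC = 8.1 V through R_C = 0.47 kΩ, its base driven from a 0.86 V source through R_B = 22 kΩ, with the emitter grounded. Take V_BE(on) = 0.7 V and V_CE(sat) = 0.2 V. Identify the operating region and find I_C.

active; I_C ≈ 0.58 mA

Assume active. Base-emitter loop: I_B = (V_BB − V_BE)/R_B = (0.86 − 0.7)/22 = 0.00727 mA.
I_C = β·I_B = 80×0.00727 = 0.582 mA.
V_CE = V_CC − I_C·R_C = 8.1 − 0.582×0.47 = 7.83 V > V_CE(sat), so the active-region assumption holds.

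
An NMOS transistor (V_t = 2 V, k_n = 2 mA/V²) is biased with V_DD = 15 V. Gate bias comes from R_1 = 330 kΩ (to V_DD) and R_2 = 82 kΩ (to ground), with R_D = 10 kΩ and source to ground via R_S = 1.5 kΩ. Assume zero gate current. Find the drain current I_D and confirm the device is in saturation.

I_D ≈ 0.29 mA

V_G = V_DD·R_2/(R_1+R_2) = 15×82/412 = 2.99 V.
Assume saturation: I_D = (k_n/2)(V_GS − V_t)² with V_GS = V_G − I_D·R_S = 2.99 − 1.5·I_D.
Substituting gives 2.25·I_D² − 3.96·I_D + 0.971 = 0, with roots I_D = 0.295 or 1.46 mA.
The root I_D = 1.46 mA gives V_GS = 0.79 V ≤ V_t, so take I_D = 0.295 mA.
Then V_GS = 2.54 V and V_DS = V_DD − I_D(R_D+R_S) = 15 − 0.295×11.5 = 11.6 V.
Saturation requires V_DS ≥ V_GS − V_t = 0.543 V; 11.6 ≥ 0.543 ✓.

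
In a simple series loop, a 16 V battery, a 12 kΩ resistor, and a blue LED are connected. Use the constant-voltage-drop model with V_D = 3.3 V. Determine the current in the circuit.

I ≈ 1.1 mA

KVL around the loop: 16 = V_D + I·R = 3.3 + I × 12 kΩ.
So I = (16 − 3.3) / 12 kΩ = 12.7 / 12 = 1.06 mA.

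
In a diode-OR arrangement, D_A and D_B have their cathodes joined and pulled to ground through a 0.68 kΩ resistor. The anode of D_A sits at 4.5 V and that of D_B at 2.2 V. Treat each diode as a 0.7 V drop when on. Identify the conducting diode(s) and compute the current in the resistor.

Assume both conduct. Then node N would need to be at both 4.5−0.7 = 3.8 V and 2.2−0.7 = 1.5 V, which is impossible.
Assume only D_A conducts: V_N = 4.5 − 0.7 = 3.8 V, so I_R = 3.8/0.68 = 5.59 mA.
Check D_B: its anode-to-cathode voltage is 2.2 − 3.8 = -1.6 V < 0.7 V, so it is off. The assumption is consistent.

Only D_A conducts; I_R ≈ 5.6 mA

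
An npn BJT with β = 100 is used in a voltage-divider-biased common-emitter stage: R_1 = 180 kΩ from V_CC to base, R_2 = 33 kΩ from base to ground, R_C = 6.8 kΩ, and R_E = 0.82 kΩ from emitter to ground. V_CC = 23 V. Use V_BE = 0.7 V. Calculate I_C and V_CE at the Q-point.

I_C ≈ 2.6 mA, V_CE ≈ 3.3 V

Thevenize the base divider: V_Th = V_CC·R_2/(R_1+R_2) = 23×33/213 = 3.56 V, R_Th = R_1‖R_2 = 27.9 kΩ.
Base-emitter loop: V_Th = I_B·R_Th + V_BE + (β+1)I_B·R_E, so I_B = (3.56 − 0.7) / (27.9 + 101×0.82) = 0.0259 mA.
I_C = β·I_B = 100×0.0259 = 2.59 mA, and I_E = (β+1)I_B = 2.61 mA.
V_CE = V_CC − I_C·R_C − I_E·R_E = 23 − 2.59×6.8 − 2.61×0.82 = 3.27 V.
V_CE = 3.27 V > 0.2 V confirms active-region operation.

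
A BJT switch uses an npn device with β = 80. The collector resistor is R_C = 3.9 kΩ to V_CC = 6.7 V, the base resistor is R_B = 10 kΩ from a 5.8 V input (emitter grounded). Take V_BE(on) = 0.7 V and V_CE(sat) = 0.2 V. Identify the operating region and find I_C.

Assume active: I_B = (5.8 − 0.7)/10 = 0.51 mA, giving I_C = β·I_B = 40.8 mA.
But then V_CE = 6.7 − 40.8×3.9 = -152 V < V_CE(sat) = 0.2 V — impossible in the active region.
So the transistor is saturated. With V_CE = 0.2 V, I_C = (V_CC − 0.2)/R_C = 6.5/3.9 = 1.67 mA.
Check: β·I_B = 40.8 mA > I_C = 1.67 mA, confirming saturation.

saturation; I_C ≈ 1.7 mA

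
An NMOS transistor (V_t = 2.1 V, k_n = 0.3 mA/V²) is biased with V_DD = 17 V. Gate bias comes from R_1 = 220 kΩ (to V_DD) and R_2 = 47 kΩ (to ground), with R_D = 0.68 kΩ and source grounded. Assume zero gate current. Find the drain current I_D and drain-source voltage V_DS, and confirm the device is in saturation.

V_G = V_DD·R_2/(R_1+R_2) = 17×47/267 = 2.99 V. With the source grounded, V_GS = V_G = 2.99 V.
Assume saturation: I_D = (k_n/2)(V_GS − V_t)² = (0.3/2)×(2.99 − 2.1)² = 0.15×0.893² = 0.119 mA.
V_DS = V_DD − I_D·R_D = 17 − 0.119×0.68 = 16.9 V.
Saturation requires V_DS ≥ V_GS − V_t = 0.893 V; 16.9 ≥ 0.893 ✓.

I_D ≈ 0.12 mA, V_DS ≈ 17 V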